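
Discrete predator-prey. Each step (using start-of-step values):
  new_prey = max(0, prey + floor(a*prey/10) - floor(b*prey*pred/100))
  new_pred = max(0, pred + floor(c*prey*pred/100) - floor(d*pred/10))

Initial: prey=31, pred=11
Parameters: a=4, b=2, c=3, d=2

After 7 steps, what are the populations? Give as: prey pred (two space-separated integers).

Step 1: prey: 31+12-6=37; pred: 11+10-2=19
Step 2: prey: 37+14-14=37; pred: 19+21-3=37
Step 3: prey: 37+14-27=24; pred: 37+41-7=71
Step 4: prey: 24+9-34=0; pred: 71+51-14=108
Step 5: prey: 0+0-0=0; pred: 108+0-21=87
Step 6: prey: 0+0-0=0; pred: 87+0-17=70
Step 7: prey: 0+0-0=0; pred: 70+0-14=56

Answer: 0 56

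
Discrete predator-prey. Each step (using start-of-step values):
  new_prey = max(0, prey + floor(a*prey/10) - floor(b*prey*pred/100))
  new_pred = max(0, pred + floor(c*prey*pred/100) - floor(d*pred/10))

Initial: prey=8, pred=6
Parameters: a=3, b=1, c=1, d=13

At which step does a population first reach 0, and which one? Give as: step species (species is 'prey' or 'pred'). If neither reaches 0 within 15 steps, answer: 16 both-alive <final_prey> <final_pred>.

Step 1: prey: 8+2-0=10; pred: 6+0-7=0
First extinction: pred at step 1

Answer: 1 pred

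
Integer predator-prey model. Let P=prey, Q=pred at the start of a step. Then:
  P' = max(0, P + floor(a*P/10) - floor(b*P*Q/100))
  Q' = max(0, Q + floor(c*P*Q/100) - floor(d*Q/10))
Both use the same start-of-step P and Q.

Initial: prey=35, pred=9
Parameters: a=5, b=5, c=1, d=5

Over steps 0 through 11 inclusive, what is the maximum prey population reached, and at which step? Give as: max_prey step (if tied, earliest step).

Answer: 106 7

Derivation:
Step 1: prey: 35+17-15=37; pred: 9+3-4=8
Step 2: prey: 37+18-14=41; pred: 8+2-4=6
Step 3: prey: 41+20-12=49; pred: 6+2-3=5
Step 4: prey: 49+24-12=61; pred: 5+2-2=5
Step 5: prey: 61+30-15=76; pred: 5+3-2=6
Step 6: prey: 76+38-22=92; pred: 6+4-3=7
Step 7: prey: 92+46-32=106; pred: 7+6-3=10
Step 8: prey: 106+53-53=106; pred: 10+10-5=15
Step 9: prey: 106+53-79=80; pred: 15+15-7=23
Step 10: prey: 80+40-92=28; pred: 23+18-11=30
Step 11: prey: 28+14-42=0; pred: 30+8-15=23
Max prey = 106 at step 7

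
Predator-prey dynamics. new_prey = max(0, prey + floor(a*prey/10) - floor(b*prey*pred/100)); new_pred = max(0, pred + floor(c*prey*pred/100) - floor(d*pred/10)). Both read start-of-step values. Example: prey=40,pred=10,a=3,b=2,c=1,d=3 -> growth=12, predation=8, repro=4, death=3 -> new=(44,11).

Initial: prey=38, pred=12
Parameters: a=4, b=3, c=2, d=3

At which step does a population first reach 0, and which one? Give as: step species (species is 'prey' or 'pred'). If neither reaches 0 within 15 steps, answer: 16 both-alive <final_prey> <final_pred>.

Answer: 16 both-alive 1 3

Derivation:
Step 1: prey: 38+15-13=40; pred: 12+9-3=18
Step 2: prey: 40+16-21=35; pred: 18+14-5=27
Step 3: prey: 35+14-28=21; pred: 27+18-8=37
Step 4: prey: 21+8-23=6; pred: 37+15-11=41
Step 5: prey: 6+2-7=1; pred: 41+4-12=33
Step 6: prey: 1+0-0=1; pred: 33+0-9=24
Step 7: prey: 1+0-0=1; pred: 24+0-7=17
Step 8: prey: 1+0-0=1; pred: 17+0-5=12
Step 9: prey: 1+0-0=1; pred: 12+0-3=9
Step 10: prey: 1+0-0=1; pred: 9+0-2=7
Step 11: prey: 1+0-0=1; pred: 7+0-2=5
Step 12: prey: 1+0-0=1; pred: 5+0-1=4
Step 13: prey: 1+0-0=1; pred: 4+0-1=3
Step 14: prey: 1+0-0=1; pred: 3+0-0=3
Steps 15-15: state stable at prey=1, pred=3 (no change)
No extinction within 15 steps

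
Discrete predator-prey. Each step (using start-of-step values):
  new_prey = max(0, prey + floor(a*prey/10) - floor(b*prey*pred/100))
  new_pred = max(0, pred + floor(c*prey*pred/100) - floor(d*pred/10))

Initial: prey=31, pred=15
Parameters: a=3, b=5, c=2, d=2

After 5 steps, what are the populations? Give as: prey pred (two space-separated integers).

Answer: 0 15

Derivation:
Step 1: prey: 31+9-23=17; pred: 15+9-3=21
Step 2: prey: 17+5-17=5; pred: 21+7-4=24
Step 3: prey: 5+1-6=0; pred: 24+2-4=22
Step 4: prey: 0+0-0=0; pred: 22+0-4=18
Step 5: prey: 0+0-0=0; pred: 18+0-3=15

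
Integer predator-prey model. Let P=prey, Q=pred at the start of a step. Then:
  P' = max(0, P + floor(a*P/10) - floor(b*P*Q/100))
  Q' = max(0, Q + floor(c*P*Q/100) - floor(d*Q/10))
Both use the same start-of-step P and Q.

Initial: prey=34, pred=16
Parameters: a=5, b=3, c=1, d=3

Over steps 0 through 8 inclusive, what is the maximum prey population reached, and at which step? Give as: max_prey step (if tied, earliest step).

Step 1: prey: 34+17-16=35; pred: 16+5-4=17
Step 2: prey: 35+17-17=35; pred: 17+5-5=17
Step 3: prey: 35+17-17=35; pred: 17+5-5=17
Step 4: prey: 35+17-17=35; pred: 17+5-5=17
Step 5: prey: 35+17-17=35; pred: 17+5-5=17
Step 6: prey: 35+17-17=35; pred: 17+5-5=17
Step 7: prey: 35+17-17=35; pred: 17+5-5=17
Step 8: prey: 35+17-17=35; pred: 17+5-5=17
Max prey = 35 at step 1

Answer: 35 1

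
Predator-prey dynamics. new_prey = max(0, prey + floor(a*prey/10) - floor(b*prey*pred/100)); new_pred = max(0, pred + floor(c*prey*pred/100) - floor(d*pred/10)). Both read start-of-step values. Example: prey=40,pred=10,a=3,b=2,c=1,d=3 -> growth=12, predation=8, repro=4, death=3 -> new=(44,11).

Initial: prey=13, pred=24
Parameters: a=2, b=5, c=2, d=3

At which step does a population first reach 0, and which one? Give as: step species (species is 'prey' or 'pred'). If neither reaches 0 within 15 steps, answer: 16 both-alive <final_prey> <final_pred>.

Answer: 1 prey

Derivation:
Step 1: prey: 13+2-15=0; pred: 24+6-7=23
First extinction: prey at step 1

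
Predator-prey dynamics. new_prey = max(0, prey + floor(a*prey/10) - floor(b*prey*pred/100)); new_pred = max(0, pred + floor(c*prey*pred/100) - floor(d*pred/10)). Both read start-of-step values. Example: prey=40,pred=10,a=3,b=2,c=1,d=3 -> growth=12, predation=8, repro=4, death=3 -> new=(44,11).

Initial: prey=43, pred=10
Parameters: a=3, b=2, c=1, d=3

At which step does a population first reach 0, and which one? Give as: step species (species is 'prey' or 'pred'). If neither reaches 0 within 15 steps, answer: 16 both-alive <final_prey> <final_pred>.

Answer: 16 both-alive 13 8

Derivation:
Step 1: prey: 43+12-8=47; pred: 10+4-3=11
Step 2: prey: 47+14-10=51; pred: 11+5-3=13
Step 3: prey: 51+15-13=53; pred: 13+6-3=16
Step 4: prey: 53+15-16=52; pred: 16+8-4=20
Step 5: prey: 52+15-20=47; pred: 20+10-6=24
Step 6: prey: 47+14-22=39; pred: 24+11-7=28
Step 7: prey: 39+11-21=29; pred: 28+10-8=30
Step 8: prey: 29+8-17=20; pred: 30+8-9=29
Step 9: prey: 20+6-11=15; pred: 29+5-8=26
Step 10: prey: 15+4-7=12; pred: 26+3-7=22
Step 11: prey: 12+3-5=10; pred: 22+2-6=18
Step 12: prey: 10+3-3=10; pred: 18+1-5=14
Step 13: prey: 10+3-2=11; pred: 14+1-4=11
Step 14: prey: 11+3-2=12; pred: 11+1-3=9
Step 15: prey: 12+3-2=13; pred: 9+1-2=8
No extinction within 15 steps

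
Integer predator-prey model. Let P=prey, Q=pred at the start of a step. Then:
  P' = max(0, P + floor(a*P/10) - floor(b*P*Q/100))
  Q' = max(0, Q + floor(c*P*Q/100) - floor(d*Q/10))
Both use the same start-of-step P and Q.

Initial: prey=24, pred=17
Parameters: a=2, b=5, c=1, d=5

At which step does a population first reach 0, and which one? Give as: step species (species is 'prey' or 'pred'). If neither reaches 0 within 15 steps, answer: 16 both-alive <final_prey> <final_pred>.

Step 1: prey: 24+4-20=8; pred: 17+4-8=13
Step 2: prey: 8+1-5=4; pred: 13+1-6=8
Step 3: prey: 4+0-1=3; pred: 8+0-4=4
Step 4: prey: 3+0-0=3; pred: 4+0-2=2
Step 5: prey: 3+0-0=3; pred: 2+0-1=1
Step 6: prey: 3+0-0=3; pred: 1+0-0=1
Steps 7-15: state stable at prey=3, pred=1 (no change)
No extinction within 15 steps

Answer: 16 both-alive 3 1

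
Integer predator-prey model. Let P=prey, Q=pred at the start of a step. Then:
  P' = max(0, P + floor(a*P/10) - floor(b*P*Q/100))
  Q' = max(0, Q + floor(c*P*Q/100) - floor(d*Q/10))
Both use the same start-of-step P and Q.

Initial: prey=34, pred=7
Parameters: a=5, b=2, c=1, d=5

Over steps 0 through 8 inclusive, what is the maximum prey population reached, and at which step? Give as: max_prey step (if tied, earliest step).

Answer: 206 6

Derivation:
Step 1: prey: 34+17-4=47; pred: 7+2-3=6
Step 2: prey: 47+23-5=65; pred: 6+2-3=5
Step 3: prey: 65+32-6=91; pred: 5+3-2=6
Step 4: prey: 91+45-10=126; pred: 6+5-3=8
Step 5: prey: 126+63-20=169; pred: 8+10-4=14
Step 6: prey: 169+84-47=206; pred: 14+23-7=30
Step 7: prey: 206+103-123=186; pred: 30+61-15=76
Step 8: prey: 186+93-282=0; pred: 76+141-38=179
Max prey = 206 at step 6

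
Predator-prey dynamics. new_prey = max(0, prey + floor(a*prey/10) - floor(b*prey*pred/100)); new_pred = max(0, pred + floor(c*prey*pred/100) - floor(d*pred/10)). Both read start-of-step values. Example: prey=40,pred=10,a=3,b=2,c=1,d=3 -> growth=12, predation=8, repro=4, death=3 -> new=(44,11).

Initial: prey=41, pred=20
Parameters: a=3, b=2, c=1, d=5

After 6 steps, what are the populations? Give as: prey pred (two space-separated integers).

Answer: 43 8

Derivation:
Step 1: prey: 41+12-16=37; pred: 20+8-10=18
Step 2: prey: 37+11-13=35; pred: 18+6-9=15
Step 3: prey: 35+10-10=35; pred: 15+5-7=13
Step 4: prey: 35+10-9=36; pred: 13+4-6=11
Step 5: prey: 36+10-7=39; pred: 11+3-5=9
Step 6: prey: 39+11-7=43; pred: 9+3-4=8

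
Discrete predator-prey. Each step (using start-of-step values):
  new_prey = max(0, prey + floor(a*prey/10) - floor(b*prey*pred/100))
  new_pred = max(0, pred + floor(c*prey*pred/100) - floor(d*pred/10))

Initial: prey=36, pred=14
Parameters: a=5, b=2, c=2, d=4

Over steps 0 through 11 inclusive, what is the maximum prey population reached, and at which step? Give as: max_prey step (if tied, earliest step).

Answer: 50 2

Derivation:
Step 1: prey: 36+18-10=44; pred: 14+10-5=19
Step 2: prey: 44+22-16=50; pred: 19+16-7=28
Step 3: prey: 50+25-28=47; pred: 28+28-11=45
Step 4: prey: 47+23-42=28; pred: 45+42-18=69
Step 5: prey: 28+14-38=4; pred: 69+38-27=80
Step 6: prey: 4+2-6=0; pred: 80+6-32=54
Step 7: prey: 0+0-0=0; pred: 54+0-21=33
Step 8: prey: 0+0-0=0; pred: 33+0-13=20
Step 9: prey: 0+0-0=0; pred: 20+0-8=12
Step 10: prey: 0+0-0=0; pred: 12+0-4=8
Step 11: prey: 0+0-0=0; pred: 8+0-3=5
Max prey = 50 at step 2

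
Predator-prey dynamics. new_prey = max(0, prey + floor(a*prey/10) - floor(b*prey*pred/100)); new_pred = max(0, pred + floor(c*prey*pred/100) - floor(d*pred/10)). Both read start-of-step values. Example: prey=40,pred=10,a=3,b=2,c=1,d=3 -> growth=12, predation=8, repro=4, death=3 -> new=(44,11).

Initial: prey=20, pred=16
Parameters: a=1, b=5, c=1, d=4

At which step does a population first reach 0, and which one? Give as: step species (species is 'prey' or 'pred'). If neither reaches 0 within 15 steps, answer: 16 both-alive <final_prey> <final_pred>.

Answer: 16 both-alive 2 2

Derivation:
Step 1: prey: 20+2-16=6; pred: 16+3-6=13
Step 2: prey: 6+0-3=3; pred: 13+0-5=8
Step 3: prey: 3+0-1=2; pred: 8+0-3=5
Step 4: prey: 2+0-0=2; pred: 5+0-2=3
Step 5: prey: 2+0-0=2; pred: 3+0-1=2
Step 6: prey: 2+0-0=2; pred: 2+0-0=2
Steps 7-15: state stable at prey=2, pred=2 (no change)
No extinction within 15 steps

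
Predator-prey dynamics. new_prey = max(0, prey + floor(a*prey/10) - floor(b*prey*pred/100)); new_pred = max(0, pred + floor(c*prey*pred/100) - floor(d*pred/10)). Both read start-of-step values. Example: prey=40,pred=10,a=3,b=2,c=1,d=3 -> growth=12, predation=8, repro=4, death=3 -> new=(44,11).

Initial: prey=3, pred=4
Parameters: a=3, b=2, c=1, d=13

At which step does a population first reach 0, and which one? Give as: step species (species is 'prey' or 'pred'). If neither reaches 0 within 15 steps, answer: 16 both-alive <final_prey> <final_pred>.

Step 1: prey: 3+0-0=3; pred: 4+0-5=0
First extinction: pred at step 1

Answer: 1 pred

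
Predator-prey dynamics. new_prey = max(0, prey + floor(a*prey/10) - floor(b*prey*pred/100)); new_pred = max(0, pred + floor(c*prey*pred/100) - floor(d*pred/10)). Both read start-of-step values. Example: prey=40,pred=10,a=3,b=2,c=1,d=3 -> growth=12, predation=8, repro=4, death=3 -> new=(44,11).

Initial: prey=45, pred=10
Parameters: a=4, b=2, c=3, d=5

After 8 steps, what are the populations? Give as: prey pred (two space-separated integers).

Answer: 0 9

Derivation:
Step 1: prey: 45+18-9=54; pred: 10+13-5=18
Step 2: prey: 54+21-19=56; pred: 18+29-9=38
Step 3: prey: 56+22-42=36; pred: 38+63-19=82
Step 4: prey: 36+14-59=0; pred: 82+88-41=129
Step 5: prey: 0+0-0=0; pred: 129+0-64=65
Step 6: prey: 0+0-0=0; pred: 65+0-32=33
Step 7: prey: 0+0-0=0; pred: 33+0-16=17
Step 8: prey: 0+0-0=0; pred: 17+0-8=9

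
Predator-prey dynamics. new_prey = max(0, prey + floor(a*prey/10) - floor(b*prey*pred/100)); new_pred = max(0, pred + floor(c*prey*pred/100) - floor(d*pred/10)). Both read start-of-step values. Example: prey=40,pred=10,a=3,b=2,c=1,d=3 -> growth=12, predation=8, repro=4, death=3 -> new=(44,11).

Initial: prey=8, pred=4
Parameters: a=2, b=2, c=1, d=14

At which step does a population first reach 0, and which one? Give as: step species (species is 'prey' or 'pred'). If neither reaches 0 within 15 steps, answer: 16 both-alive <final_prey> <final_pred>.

Step 1: prey: 8+1-0=9; pred: 4+0-5=0
First extinction: pred at step 1

Answer: 1 pred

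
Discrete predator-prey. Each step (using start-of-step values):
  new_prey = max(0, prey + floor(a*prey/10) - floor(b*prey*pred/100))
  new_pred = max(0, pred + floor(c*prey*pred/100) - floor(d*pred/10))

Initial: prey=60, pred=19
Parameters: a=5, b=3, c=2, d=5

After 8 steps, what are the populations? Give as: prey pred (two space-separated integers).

Step 1: prey: 60+30-34=56; pred: 19+22-9=32
Step 2: prey: 56+28-53=31; pred: 32+35-16=51
Step 3: prey: 31+15-47=0; pred: 51+31-25=57
Step 4: prey: 0+0-0=0; pred: 57+0-28=29
Step 5: prey: 0+0-0=0; pred: 29+0-14=15
Step 6: prey: 0+0-0=0; pred: 15+0-7=8
Step 7: prey: 0+0-0=0; pred: 8+0-4=4
Step 8: prey: 0+0-0=0; pred: 4+0-2=2

Answer: 0 2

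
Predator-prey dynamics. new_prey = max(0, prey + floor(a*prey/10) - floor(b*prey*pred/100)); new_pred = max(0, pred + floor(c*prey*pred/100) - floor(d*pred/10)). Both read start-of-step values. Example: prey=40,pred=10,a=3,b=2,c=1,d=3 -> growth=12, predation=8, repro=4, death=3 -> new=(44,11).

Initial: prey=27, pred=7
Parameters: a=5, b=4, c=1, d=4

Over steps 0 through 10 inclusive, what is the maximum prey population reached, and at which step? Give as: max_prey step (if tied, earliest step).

Answer: 133 7

Derivation:
Step 1: prey: 27+13-7=33; pred: 7+1-2=6
Step 2: prey: 33+16-7=42; pred: 6+1-2=5
Step 3: prey: 42+21-8=55; pred: 5+2-2=5
Step 4: prey: 55+27-11=71; pred: 5+2-2=5
Step 5: prey: 71+35-14=92; pred: 5+3-2=6
Step 6: prey: 92+46-22=116; pred: 6+5-2=9
Step 7: prey: 116+58-41=133; pred: 9+10-3=16
Step 8: prey: 133+66-85=114; pred: 16+21-6=31
Step 9: prey: 114+57-141=30; pred: 31+35-12=54
Step 10: prey: 30+15-64=0; pred: 54+16-21=49
Max prey = 133 at step 7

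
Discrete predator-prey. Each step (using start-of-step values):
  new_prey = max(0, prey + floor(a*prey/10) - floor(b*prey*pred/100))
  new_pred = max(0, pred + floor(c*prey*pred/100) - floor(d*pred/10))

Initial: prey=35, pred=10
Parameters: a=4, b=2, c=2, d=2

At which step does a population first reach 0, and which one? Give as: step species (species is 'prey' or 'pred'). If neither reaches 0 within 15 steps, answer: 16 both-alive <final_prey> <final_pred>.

Step 1: prey: 35+14-7=42; pred: 10+7-2=15
Step 2: prey: 42+16-12=46; pred: 15+12-3=24
Step 3: prey: 46+18-22=42; pred: 24+22-4=42
Step 4: prey: 42+16-35=23; pred: 42+35-8=69
Step 5: prey: 23+9-31=1; pred: 69+31-13=87
Step 6: prey: 1+0-1=0; pred: 87+1-17=71
First extinction: prey at step 6

Answer: 6 prey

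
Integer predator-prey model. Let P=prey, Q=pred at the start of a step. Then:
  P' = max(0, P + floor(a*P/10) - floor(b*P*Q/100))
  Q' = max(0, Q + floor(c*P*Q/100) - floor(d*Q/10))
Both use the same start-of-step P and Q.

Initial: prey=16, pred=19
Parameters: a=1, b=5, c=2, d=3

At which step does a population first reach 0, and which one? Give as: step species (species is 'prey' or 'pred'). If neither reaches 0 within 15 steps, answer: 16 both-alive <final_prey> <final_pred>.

Answer: 2 prey

Derivation:
Step 1: prey: 16+1-15=2; pred: 19+6-5=20
Step 2: prey: 2+0-2=0; pred: 20+0-6=14
First extinction: prey at step 2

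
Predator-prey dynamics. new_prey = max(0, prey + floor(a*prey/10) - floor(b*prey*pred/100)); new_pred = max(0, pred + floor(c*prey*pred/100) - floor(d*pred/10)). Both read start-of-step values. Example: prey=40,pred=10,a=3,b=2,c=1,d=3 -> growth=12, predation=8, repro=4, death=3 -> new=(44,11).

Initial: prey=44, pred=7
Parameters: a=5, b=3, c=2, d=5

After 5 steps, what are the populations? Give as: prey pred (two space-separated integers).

Answer: 0 77

Derivation:
Step 1: prey: 44+22-9=57; pred: 7+6-3=10
Step 2: prey: 57+28-17=68; pred: 10+11-5=16
Step 3: prey: 68+34-32=70; pred: 16+21-8=29
Step 4: prey: 70+35-60=45; pred: 29+40-14=55
Step 5: prey: 45+22-74=0; pred: 55+49-27=77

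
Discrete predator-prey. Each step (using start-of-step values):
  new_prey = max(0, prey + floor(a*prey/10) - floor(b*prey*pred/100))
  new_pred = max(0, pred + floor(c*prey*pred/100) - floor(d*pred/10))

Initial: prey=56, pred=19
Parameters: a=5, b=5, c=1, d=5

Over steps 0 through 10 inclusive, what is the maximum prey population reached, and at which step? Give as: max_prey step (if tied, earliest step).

Step 1: prey: 56+28-53=31; pred: 19+10-9=20
Step 2: prey: 31+15-31=15; pred: 20+6-10=16
Step 3: prey: 15+7-12=10; pred: 16+2-8=10
Step 4: prey: 10+5-5=10; pred: 10+1-5=6
Step 5: prey: 10+5-3=12; pred: 6+0-3=3
Step 6: prey: 12+6-1=17; pred: 3+0-1=2
Step 7: prey: 17+8-1=24; pred: 2+0-1=1
Step 8: prey: 24+12-1=35; pred: 1+0-0=1
Step 9: prey: 35+17-1=51; pred: 1+0-0=1
Step 10: prey: 51+25-2=74; pred: 1+0-0=1
Max prey = 74 at step 10

Answer: 74 10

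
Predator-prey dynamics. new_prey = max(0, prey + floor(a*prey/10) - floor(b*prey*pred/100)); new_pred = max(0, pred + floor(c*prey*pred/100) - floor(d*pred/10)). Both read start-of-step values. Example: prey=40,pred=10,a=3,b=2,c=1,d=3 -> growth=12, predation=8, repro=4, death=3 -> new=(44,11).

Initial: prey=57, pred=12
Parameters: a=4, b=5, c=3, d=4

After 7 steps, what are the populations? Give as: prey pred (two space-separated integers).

Step 1: prey: 57+22-34=45; pred: 12+20-4=28
Step 2: prey: 45+18-63=0; pred: 28+37-11=54
Step 3: prey: 0+0-0=0; pred: 54+0-21=33
Step 4: prey: 0+0-0=0; pred: 33+0-13=20
Step 5: prey: 0+0-0=0; pred: 20+0-8=12
Step 6: prey: 0+0-0=0; pred: 12+0-4=8
Step 7: prey: 0+0-0=0; pred: 8+0-3=5

Answer: 0 5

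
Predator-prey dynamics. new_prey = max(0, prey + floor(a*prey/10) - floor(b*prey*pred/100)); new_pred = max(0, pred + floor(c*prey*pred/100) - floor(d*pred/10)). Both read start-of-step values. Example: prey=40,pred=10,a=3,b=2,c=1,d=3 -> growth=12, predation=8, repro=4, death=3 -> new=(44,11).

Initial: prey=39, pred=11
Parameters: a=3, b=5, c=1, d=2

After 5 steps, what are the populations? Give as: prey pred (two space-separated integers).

Step 1: prey: 39+11-21=29; pred: 11+4-2=13
Step 2: prey: 29+8-18=19; pred: 13+3-2=14
Step 3: prey: 19+5-13=11; pred: 14+2-2=14
Step 4: prey: 11+3-7=7; pred: 14+1-2=13
Step 5: prey: 7+2-4=5; pred: 13+0-2=11

Answer: 5 11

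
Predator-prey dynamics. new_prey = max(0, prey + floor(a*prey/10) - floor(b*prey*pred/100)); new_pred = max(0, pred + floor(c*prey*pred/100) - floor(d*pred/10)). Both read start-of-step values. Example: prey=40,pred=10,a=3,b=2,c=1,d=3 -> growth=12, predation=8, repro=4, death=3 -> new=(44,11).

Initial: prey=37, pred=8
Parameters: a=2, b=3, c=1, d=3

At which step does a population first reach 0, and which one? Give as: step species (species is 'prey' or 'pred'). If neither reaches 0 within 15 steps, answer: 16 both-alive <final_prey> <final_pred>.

Step 1: prey: 37+7-8=36; pred: 8+2-2=8
Step 2: prey: 36+7-8=35; pred: 8+2-2=8
Step 3: prey: 35+7-8=34; pred: 8+2-2=8
Step 4: prey: 34+6-8=32; pred: 8+2-2=8
Step 5: prey: 32+6-7=31; pred: 8+2-2=8
Step 6: prey: 31+6-7=30; pred: 8+2-2=8
Step 7: prey: 30+6-7=29; pred: 8+2-2=8
Step 8: prey: 29+5-6=28; pred: 8+2-2=8
Step 9: prey: 28+5-6=27; pred: 8+2-2=8
Step 10: prey: 27+5-6=26; pred: 8+2-2=8
Step 11: prey: 26+5-6=25; pred: 8+2-2=8
Step 12: prey: 25+5-6=24; pred: 8+2-2=8
Step 13: prey: 24+4-5=23; pred: 8+1-2=7
Step 14: prey: 23+4-4=23; pred: 7+1-2=6
Step 15: prey: 23+4-4=23; pred: 6+1-1=6
No extinction within 15 steps

Answer: 16 both-alive 23 6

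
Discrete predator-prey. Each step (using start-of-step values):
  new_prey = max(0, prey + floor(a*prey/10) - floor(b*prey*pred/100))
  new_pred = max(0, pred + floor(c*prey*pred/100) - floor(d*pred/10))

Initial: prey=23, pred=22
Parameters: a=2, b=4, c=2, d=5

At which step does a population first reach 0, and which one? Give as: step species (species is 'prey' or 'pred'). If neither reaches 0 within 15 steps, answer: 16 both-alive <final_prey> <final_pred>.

Answer: 16 both-alive 2 1

Derivation:
Step 1: prey: 23+4-20=7; pred: 22+10-11=21
Step 2: prey: 7+1-5=3; pred: 21+2-10=13
Step 3: prey: 3+0-1=2; pred: 13+0-6=7
Step 4: prey: 2+0-0=2; pred: 7+0-3=4
Step 5: prey: 2+0-0=2; pred: 4+0-2=2
Step 6: prey: 2+0-0=2; pred: 2+0-1=1
Step 7: prey: 2+0-0=2; pred: 1+0-0=1
Steps 8-15: state stable at prey=2, pred=1 (no change)
No extinction within 15 steps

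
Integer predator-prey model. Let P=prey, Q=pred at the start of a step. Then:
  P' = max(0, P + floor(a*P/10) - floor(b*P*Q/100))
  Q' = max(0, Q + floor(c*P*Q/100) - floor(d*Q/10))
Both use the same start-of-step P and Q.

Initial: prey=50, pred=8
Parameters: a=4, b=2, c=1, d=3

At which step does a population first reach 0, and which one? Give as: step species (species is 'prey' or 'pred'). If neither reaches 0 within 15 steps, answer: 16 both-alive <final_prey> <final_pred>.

Step 1: prey: 50+20-8=62; pred: 8+4-2=10
Step 2: prey: 62+24-12=74; pred: 10+6-3=13
Step 3: prey: 74+29-19=84; pred: 13+9-3=19
Step 4: prey: 84+33-31=86; pred: 19+15-5=29
Step 5: prey: 86+34-49=71; pred: 29+24-8=45
Step 6: prey: 71+28-63=36; pred: 45+31-13=63
Step 7: prey: 36+14-45=5; pred: 63+22-18=67
Step 8: prey: 5+2-6=1; pred: 67+3-20=50
Step 9: prey: 1+0-1=0; pred: 50+0-15=35
First extinction: prey at step 9

Answer: 9 prey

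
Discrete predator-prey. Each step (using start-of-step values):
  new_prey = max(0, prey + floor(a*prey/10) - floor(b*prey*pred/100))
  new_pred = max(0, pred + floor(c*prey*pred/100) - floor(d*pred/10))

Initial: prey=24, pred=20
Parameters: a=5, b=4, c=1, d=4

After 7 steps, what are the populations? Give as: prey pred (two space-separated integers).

Step 1: prey: 24+12-19=17; pred: 20+4-8=16
Step 2: prey: 17+8-10=15; pred: 16+2-6=12
Step 3: prey: 15+7-7=15; pred: 12+1-4=9
Step 4: prey: 15+7-5=17; pred: 9+1-3=7
Step 5: prey: 17+8-4=21; pred: 7+1-2=6
Step 6: prey: 21+10-5=26; pred: 6+1-2=5
Step 7: prey: 26+13-5=34; pred: 5+1-2=4

Answer: 34 4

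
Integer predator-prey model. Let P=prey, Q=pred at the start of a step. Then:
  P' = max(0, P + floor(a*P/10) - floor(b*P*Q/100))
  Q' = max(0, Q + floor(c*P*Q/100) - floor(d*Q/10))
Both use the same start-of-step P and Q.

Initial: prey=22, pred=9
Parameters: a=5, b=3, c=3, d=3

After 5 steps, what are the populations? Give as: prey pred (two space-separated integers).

Answer: 0 62

Derivation:
Step 1: prey: 22+11-5=28; pred: 9+5-2=12
Step 2: prey: 28+14-10=32; pred: 12+10-3=19
Step 3: prey: 32+16-18=30; pred: 19+18-5=32
Step 4: prey: 30+15-28=17; pred: 32+28-9=51
Step 5: prey: 17+8-26=0; pred: 51+26-15=62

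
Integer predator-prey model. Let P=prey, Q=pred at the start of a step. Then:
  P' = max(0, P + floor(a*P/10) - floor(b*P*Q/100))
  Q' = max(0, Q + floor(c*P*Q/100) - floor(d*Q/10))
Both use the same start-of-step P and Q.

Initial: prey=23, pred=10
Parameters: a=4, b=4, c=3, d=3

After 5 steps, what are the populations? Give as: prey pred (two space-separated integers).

Answer: 2 23

Derivation:
Step 1: prey: 23+9-9=23; pred: 10+6-3=13
Step 2: prey: 23+9-11=21; pred: 13+8-3=18
Step 3: prey: 21+8-15=14; pred: 18+11-5=24
Step 4: prey: 14+5-13=6; pred: 24+10-7=27
Step 5: prey: 6+2-6=2; pred: 27+4-8=23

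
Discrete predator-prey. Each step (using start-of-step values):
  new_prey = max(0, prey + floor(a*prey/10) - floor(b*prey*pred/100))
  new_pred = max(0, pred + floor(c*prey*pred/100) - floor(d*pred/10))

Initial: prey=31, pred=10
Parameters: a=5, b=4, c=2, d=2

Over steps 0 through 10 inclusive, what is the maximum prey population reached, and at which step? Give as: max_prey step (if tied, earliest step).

Step 1: prey: 31+15-12=34; pred: 10+6-2=14
Step 2: prey: 34+17-19=32; pred: 14+9-2=21
Step 3: prey: 32+16-26=22; pred: 21+13-4=30
Step 4: prey: 22+11-26=7; pred: 30+13-6=37
Step 5: prey: 7+3-10=0; pred: 37+5-7=35
Step 6: prey: 0+0-0=0; pred: 35+0-7=28
Step 7: prey: 0+0-0=0; pred: 28+0-5=23
Step 8: prey: 0+0-0=0; pred: 23+0-4=19
Step 9: prey: 0+0-0=0; pred: 19+0-3=16
Step 10: prey: 0+0-0=0; pred: 16+0-3=13
Max prey = 34 at step 1

Answer: 34 1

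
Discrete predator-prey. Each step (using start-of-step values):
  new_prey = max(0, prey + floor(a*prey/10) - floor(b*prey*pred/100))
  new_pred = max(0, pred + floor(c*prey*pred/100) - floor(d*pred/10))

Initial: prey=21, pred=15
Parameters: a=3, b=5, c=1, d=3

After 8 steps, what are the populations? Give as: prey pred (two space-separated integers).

Step 1: prey: 21+6-15=12; pred: 15+3-4=14
Step 2: prey: 12+3-8=7; pred: 14+1-4=11
Step 3: prey: 7+2-3=6; pred: 11+0-3=8
Step 4: prey: 6+1-2=5; pred: 8+0-2=6
Step 5: prey: 5+1-1=5; pred: 6+0-1=5
Step 6: prey: 5+1-1=5; pred: 5+0-1=4
Step 7: prey: 5+1-1=5; pred: 4+0-1=3
Step 8: prey: 5+1-0=6; pred: 3+0-0=3

Answer: 6 3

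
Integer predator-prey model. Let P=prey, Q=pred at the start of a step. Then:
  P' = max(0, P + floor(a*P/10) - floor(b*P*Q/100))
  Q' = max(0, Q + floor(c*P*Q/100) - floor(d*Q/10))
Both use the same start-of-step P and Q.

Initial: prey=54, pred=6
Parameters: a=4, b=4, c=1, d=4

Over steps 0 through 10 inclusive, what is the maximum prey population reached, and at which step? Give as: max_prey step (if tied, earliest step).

Answer: 74 3

Derivation:
Step 1: prey: 54+21-12=63; pred: 6+3-2=7
Step 2: prey: 63+25-17=71; pred: 7+4-2=9
Step 3: prey: 71+28-25=74; pred: 9+6-3=12
Step 4: prey: 74+29-35=68; pred: 12+8-4=16
Step 5: prey: 68+27-43=52; pred: 16+10-6=20
Step 6: prey: 52+20-41=31; pred: 20+10-8=22
Step 7: prey: 31+12-27=16; pred: 22+6-8=20
Step 8: prey: 16+6-12=10; pred: 20+3-8=15
Step 9: prey: 10+4-6=8; pred: 15+1-6=10
Step 10: prey: 8+3-3=8; pred: 10+0-4=6
Max prey = 74 at step 3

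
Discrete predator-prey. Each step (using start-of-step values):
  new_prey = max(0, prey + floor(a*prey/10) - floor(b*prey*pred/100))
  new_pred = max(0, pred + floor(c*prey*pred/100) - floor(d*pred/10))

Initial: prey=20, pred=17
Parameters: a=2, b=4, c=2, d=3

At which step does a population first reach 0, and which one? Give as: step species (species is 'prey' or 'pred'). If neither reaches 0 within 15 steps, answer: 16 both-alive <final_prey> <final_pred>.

Step 1: prey: 20+4-13=11; pred: 17+6-5=18
Step 2: prey: 11+2-7=6; pred: 18+3-5=16
Step 3: prey: 6+1-3=4; pred: 16+1-4=13
Step 4: prey: 4+0-2=2; pred: 13+1-3=11
Step 5: prey: 2+0-0=2; pred: 11+0-3=8
Step 6: prey: 2+0-0=2; pred: 8+0-2=6
Step 7: prey: 2+0-0=2; pred: 6+0-1=5
Step 8: prey: 2+0-0=2; pred: 5+0-1=4
Step 9: prey: 2+0-0=2; pred: 4+0-1=3
Step 10: prey: 2+0-0=2; pred: 3+0-0=3
Steps 11-15: state stable at prey=2, pred=3 (no change)
No extinction within 15 steps

Answer: 16 both-alive 2 3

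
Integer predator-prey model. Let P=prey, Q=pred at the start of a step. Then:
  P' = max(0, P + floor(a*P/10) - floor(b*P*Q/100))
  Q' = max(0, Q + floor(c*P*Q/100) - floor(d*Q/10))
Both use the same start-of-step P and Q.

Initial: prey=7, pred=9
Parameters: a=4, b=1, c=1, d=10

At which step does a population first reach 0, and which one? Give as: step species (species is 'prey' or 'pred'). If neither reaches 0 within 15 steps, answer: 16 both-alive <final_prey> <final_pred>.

Answer: 1 pred

Derivation:
Step 1: prey: 7+2-0=9; pred: 9+0-9=0
First extinction: pred at step 1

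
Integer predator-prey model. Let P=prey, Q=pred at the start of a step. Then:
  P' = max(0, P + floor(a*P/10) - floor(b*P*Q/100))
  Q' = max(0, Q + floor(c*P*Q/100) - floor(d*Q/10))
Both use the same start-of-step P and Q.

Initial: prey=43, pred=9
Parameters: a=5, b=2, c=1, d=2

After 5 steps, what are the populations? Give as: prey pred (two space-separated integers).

Answer: 72 64

Derivation:
Step 1: prey: 43+21-7=57; pred: 9+3-1=11
Step 2: prey: 57+28-12=73; pred: 11+6-2=15
Step 3: prey: 73+36-21=88; pred: 15+10-3=22
Step 4: prey: 88+44-38=94; pred: 22+19-4=37
Step 5: prey: 94+47-69=72; pred: 37+34-7=64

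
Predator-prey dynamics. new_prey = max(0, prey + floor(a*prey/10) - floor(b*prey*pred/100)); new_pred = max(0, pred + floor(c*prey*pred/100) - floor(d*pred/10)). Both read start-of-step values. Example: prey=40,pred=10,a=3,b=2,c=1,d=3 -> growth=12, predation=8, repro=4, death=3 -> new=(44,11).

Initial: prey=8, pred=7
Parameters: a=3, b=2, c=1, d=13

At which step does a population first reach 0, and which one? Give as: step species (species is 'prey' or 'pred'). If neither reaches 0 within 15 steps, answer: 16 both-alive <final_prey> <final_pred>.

Answer: 1 pred

Derivation:
Step 1: prey: 8+2-1=9; pred: 7+0-9=0
First extinction: pred at step 1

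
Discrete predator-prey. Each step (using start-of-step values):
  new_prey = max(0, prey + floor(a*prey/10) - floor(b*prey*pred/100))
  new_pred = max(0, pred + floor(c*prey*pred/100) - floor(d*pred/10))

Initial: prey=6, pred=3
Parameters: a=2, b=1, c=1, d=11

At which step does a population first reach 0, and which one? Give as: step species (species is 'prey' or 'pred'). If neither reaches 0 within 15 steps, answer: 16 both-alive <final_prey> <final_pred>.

Step 1: prey: 6+1-0=7; pred: 3+0-3=0
First extinction: pred at step 1

Answer: 1 pred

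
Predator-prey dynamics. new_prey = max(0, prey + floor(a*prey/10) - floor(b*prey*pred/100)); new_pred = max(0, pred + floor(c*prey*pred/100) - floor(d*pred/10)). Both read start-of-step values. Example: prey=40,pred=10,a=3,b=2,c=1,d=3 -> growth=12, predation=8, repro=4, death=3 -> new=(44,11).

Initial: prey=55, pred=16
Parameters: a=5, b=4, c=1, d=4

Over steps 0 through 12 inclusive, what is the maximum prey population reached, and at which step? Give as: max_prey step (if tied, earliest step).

Step 1: prey: 55+27-35=47; pred: 16+8-6=18
Step 2: prey: 47+23-33=37; pred: 18+8-7=19
Step 3: prey: 37+18-28=27; pred: 19+7-7=19
Step 4: prey: 27+13-20=20; pred: 19+5-7=17
Step 5: prey: 20+10-13=17; pred: 17+3-6=14
Step 6: prey: 17+8-9=16; pred: 14+2-5=11
Step 7: prey: 16+8-7=17; pred: 11+1-4=8
Step 8: prey: 17+8-5=20; pred: 8+1-3=6
Step 9: prey: 20+10-4=26; pred: 6+1-2=5
Step 10: prey: 26+13-5=34; pred: 5+1-2=4
Step 11: prey: 34+17-5=46; pred: 4+1-1=4
Step 12: prey: 46+23-7=62; pred: 4+1-1=4
Max prey = 62 at step 12

Answer: 62 12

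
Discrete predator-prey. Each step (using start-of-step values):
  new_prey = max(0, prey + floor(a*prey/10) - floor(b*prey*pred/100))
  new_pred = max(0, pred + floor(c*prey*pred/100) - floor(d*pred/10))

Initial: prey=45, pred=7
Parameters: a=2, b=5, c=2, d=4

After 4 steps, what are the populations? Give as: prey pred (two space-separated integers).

Answer: 5 13

Derivation:
Step 1: prey: 45+9-15=39; pred: 7+6-2=11
Step 2: prey: 39+7-21=25; pred: 11+8-4=15
Step 3: prey: 25+5-18=12; pred: 15+7-6=16
Step 4: prey: 12+2-9=5; pred: 16+3-6=13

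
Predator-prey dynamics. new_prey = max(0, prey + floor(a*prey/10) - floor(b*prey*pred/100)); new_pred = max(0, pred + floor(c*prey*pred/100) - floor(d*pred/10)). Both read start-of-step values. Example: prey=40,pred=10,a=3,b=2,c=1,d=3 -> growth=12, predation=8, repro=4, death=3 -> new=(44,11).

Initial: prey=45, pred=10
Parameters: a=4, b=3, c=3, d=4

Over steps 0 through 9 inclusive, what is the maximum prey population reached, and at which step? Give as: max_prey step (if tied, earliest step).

Answer: 50 1

Derivation:
Step 1: prey: 45+18-13=50; pred: 10+13-4=19
Step 2: prey: 50+20-28=42; pred: 19+28-7=40
Step 3: prey: 42+16-50=8; pred: 40+50-16=74
Step 4: prey: 8+3-17=0; pred: 74+17-29=62
Step 5: prey: 0+0-0=0; pred: 62+0-24=38
Step 6: prey: 0+0-0=0; pred: 38+0-15=23
Step 7: prey: 0+0-0=0; pred: 23+0-9=14
Step 8: prey: 0+0-0=0; pred: 14+0-5=9
Step 9: prey: 0+0-0=0; pred: 9+0-3=6
Max prey = 50 at step 1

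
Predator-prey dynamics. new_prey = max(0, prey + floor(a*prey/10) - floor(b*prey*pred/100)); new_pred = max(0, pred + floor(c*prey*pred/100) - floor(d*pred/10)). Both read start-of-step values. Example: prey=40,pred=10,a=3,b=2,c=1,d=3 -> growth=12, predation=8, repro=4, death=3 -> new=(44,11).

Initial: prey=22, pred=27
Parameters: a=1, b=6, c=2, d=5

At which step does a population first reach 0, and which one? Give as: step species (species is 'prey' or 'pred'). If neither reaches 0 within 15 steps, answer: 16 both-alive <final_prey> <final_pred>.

Answer: 1 prey

Derivation:
Step 1: prey: 22+2-35=0; pred: 27+11-13=25
First extinction: prey at step 1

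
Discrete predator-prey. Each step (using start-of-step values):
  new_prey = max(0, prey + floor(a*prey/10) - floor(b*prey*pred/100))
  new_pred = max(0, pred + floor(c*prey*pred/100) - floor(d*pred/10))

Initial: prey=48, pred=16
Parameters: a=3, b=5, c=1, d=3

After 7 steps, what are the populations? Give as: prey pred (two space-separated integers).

Step 1: prey: 48+14-38=24; pred: 16+7-4=19
Step 2: prey: 24+7-22=9; pred: 19+4-5=18
Step 3: prey: 9+2-8=3; pred: 18+1-5=14
Step 4: prey: 3+0-2=1; pred: 14+0-4=10
Step 5: prey: 1+0-0=1; pred: 10+0-3=7
Step 6: prey: 1+0-0=1; pred: 7+0-2=5
Step 7: prey: 1+0-0=1; pred: 5+0-1=4

Answer: 1 4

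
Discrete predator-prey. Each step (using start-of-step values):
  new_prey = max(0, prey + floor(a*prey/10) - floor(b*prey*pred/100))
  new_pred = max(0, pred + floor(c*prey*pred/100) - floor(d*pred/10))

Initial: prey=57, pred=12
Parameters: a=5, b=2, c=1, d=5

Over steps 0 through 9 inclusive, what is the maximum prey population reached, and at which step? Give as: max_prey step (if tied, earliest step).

Step 1: prey: 57+28-13=72; pred: 12+6-6=12
Step 2: prey: 72+36-17=91; pred: 12+8-6=14
Step 3: prey: 91+45-25=111; pred: 14+12-7=19
Step 4: prey: 111+55-42=124; pred: 19+21-9=31
Step 5: prey: 124+62-76=110; pred: 31+38-15=54
Step 6: prey: 110+55-118=47; pred: 54+59-27=86
Step 7: prey: 47+23-80=0; pred: 86+40-43=83
Step 8: prey: 0+0-0=0; pred: 83+0-41=42
Step 9: prey: 0+0-0=0; pred: 42+0-21=21
Max prey = 124 at step 4

Answer: 124 4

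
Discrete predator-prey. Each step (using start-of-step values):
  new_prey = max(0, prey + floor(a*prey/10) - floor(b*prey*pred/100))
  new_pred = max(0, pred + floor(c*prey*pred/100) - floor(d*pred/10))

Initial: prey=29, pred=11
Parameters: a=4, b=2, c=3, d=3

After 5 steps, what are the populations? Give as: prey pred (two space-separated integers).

Step 1: prey: 29+11-6=34; pred: 11+9-3=17
Step 2: prey: 34+13-11=36; pred: 17+17-5=29
Step 3: prey: 36+14-20=30; pred: 29+31-8=52
Step 4: prey: 30+12-31=11; pred: 52+46-15=83
Step 5: prey: 11+4-18=0; pred: 83+27-24=86

Answer: 0 86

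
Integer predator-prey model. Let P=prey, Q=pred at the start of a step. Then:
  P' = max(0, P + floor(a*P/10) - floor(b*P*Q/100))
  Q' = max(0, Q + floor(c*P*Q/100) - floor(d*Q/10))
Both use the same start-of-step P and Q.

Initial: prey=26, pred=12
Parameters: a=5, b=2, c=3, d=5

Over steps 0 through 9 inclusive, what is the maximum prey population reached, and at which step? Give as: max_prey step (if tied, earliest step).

Step 1: prey: 26+13-6=33; pred: 12+9-6=15
Step 2: prey: 33+16-9=40; pred: 15+14-7=22
Step 3: prey: 40+20-17=43; pred: 22+26-11=37
Step 4: prey: 43+21-31=33; pred: 37+47-18=66
Step 5: prey: 33+16-43=6; pred: 66+65-33=98
Step 6: prey: 6+3-11=0; pred: 98+17-49=66
Step 7: prey: 0+0-0=0; pred: 66+0-33=33
Step 8: prey: 0+0-0=0; pred: 33+0-16=17
Step 9: prey: 0+0-0=0; pred: 17+0-8=9
Max prey = 43 at step 3

Answer: 43 3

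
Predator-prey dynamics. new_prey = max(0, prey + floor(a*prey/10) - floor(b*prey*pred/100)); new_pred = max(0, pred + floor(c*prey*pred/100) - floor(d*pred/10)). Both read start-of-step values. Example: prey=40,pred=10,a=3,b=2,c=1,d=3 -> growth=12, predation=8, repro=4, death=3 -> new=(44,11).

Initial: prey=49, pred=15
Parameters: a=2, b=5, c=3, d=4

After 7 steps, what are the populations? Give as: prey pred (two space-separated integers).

Step 1: prey: 49+9-36=22; pred: 15+22-6=31
Step 2: prey: 22+4-34=0; pred: 31+20-12=39
Step 3: prey: 0+0-0=0; pred: 39+0-15=24
Step 4: prey: 0+0-0=0; pred: 24+0-9=15
Step 5: prey: 0+0-0=0; pred: 15+0-6=9
Step 6: prey: 0+0-0=0; pred: 9+0-3=6
Step 7: prey: 0+0-0=0; pred: 6+0-2=4

Answer: 0 4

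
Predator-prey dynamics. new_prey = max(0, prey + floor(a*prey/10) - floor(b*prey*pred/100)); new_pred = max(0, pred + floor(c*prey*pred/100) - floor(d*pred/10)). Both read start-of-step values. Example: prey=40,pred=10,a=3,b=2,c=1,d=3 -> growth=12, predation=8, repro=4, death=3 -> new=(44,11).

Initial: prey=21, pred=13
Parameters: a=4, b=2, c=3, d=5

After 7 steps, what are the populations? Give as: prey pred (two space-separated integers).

Answer: 8 38

Derivation:
Step 1: prey: 21+8-5=24; pred: 13+8-6=15
Step 2: prey: 24+9-7=26; pred: 15+10-7=18
Step 3: prey: 26+10-9=27; pred: 18+14-9=23
Step 4: prey: 27+10-12=25; pred: 23+18-11=30
Step 5: prey: 25+10-15=20; pred: 30+22-15=37
Step 6: prey: 20+8-14=14; pred: 37+22-18=41
Step 7: prey: 14+5-11=8; pred: 41+17-20=38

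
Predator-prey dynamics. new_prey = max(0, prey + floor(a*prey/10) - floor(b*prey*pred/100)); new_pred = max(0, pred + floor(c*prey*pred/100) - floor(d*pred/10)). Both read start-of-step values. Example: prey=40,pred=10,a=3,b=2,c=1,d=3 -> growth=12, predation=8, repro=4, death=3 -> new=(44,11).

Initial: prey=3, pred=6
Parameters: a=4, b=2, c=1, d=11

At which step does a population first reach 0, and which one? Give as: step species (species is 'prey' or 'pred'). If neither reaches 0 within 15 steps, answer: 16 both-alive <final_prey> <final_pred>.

Step 1: prey: 3+1-0=4; pred: 6+0-6=0
First extinction: pred at step 1

Answer: 1 pred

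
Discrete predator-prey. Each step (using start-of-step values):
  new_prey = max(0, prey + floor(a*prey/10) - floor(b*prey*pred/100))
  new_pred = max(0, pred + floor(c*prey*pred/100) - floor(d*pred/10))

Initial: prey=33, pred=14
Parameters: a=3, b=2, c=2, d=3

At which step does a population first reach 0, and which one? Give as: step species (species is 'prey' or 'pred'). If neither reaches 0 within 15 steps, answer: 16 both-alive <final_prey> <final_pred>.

Step 1: prey: 33+9-9=33; pred: 14+9-4=19
Step 2: prey: 33+9-12=30; pred: 19+12-5=26
Step 3: prey: 30+9-15=24; pred: 26+15-7=34
Step 4: prey: 24+7-16=15; pred: 34+16-10=40
Step 5: prey: 15+4-12=7; pred: 40+12-12=40
Step 6: prey: 7+2-5=4; pred: 40+5-12=33
Step 7: prey: 4+1-2=3; pred: 33+2-9=26
Step 8: prey: 3+0-1=2; pred: 26+1-7=20
Step 9: prey: 2+0-0=2; pred: 20+0-6=14
Step 10: prey: 2+0-0=2; pred: 14+0-4=10
Step 11: prey: 2+0-0=2; pred: 10+0-3=7
Step 12: prey: 2+0-0=2; pred: 7+0-2=5
Step 13: prey: 2+0-0=2; pred: 5+0-1=4
Step 14: prey: 2+0-0=2; pred: 4+0-1=3
Step 15: prey: 2+0-0=2; pred: 3+0-0=3
No extinction within 15 steps

Answer: 16 both-alive 2 3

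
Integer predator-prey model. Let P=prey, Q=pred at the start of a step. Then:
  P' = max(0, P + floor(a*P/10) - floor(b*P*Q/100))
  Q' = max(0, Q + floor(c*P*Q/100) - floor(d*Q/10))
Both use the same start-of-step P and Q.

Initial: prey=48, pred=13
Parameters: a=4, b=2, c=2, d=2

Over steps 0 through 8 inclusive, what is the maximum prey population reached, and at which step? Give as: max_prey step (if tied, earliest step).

Answer: 55 1

Derivation:
Step 1: prey: 48+19-12=55; pred: 13+12-2=23
Step 2: prey: 55+22-25=52; pred: 23+25-4=44
Step 3: prey: 52+20-45=27; pred: 44+45-8=81
Step 4: prey: 27+10-43=0; pred: 81+43-16=108
Step 5: prey: 0+0-0=0; pred: 108+0-21=87
Step 6: prey: 0+0-0=0; pred: 87+0-17=70
Step 7: prey: 0+0-0=0; pred: 70+0-14=56
Step 8: prey: 0+0-0=0; pred: 56+0-11=45
Max prey = 55 at step 1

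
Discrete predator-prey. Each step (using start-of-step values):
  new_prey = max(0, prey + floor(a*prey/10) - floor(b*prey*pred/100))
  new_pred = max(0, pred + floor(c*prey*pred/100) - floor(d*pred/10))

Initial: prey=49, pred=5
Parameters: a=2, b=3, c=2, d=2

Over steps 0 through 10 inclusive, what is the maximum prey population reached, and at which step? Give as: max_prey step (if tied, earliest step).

Step 1: prey: 49+9-7=51; pred: 5+4-1=8
Step 2: prey: 51+10-12=49; pred: 8+8-1=15
Step 3: prey: 49+9-22=36; pred: 15+14-3=26
Step 4: prey: 36+7-28=15; pred: 26+18-5=39
Step 5: prey: 15+3-17=1; pred: 39+11-7=43
Step 6: prey: 1+0-1=0; pred: 43+0-8=35
Step 7: prey: 0+0-0=0; pred: 35+0-7=28
Step 8: prey: 0+0-0=0; pred: 28+0-5=23
Step 9: prey: 0+0-0=0; pred: 23+0-4=19
Step 10: prey: 0+0-0=0; pred: 19+0-3=16
Max prey = 51 at step 1

Answer: 51 1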